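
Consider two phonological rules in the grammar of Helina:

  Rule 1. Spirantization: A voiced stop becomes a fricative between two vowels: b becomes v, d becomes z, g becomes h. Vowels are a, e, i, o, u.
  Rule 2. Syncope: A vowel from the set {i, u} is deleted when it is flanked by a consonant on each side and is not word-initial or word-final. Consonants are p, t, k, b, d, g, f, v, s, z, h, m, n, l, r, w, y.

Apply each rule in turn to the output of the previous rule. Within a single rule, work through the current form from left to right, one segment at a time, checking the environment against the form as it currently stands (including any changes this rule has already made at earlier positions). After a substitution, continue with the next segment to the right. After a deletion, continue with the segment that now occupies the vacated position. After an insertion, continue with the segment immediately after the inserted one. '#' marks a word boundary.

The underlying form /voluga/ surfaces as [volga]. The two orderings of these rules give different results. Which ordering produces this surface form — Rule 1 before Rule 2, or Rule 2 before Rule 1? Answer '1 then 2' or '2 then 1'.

Order 1 then 2:
  1 Spirantization: [voluga] → [voluha]
  2 Syncope: [voluha] → [volha]
  result: [volha]
Order 2 then 1:
  2 Syncope: [voluga] → [volga]
  1 Spirantization: no change — [volga]
  result: [volga]

2 then 1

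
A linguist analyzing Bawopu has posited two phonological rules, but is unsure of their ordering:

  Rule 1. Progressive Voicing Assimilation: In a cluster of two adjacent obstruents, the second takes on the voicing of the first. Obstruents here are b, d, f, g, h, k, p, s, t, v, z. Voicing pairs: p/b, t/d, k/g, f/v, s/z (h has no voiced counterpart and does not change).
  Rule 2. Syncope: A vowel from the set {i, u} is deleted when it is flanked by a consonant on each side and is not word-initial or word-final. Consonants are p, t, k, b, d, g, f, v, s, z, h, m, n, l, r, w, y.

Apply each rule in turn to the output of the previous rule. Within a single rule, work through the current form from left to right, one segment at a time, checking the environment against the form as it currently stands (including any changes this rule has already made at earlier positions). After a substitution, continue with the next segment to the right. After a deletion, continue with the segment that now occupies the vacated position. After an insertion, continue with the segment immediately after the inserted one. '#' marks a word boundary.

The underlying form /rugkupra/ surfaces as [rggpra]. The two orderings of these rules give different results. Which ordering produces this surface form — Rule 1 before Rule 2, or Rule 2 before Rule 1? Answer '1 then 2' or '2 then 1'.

1 then 2

Order 1 then 2:
  1 Progressive Voicing Assimilation: [rugkupra] → [ruggupra]
  2 Syncope: [ruggupra] → [rggpra]
  result: [rggpra]
Order 2 then 1:
  2 Syncope: [rugkupra] → [rgkpra]
  1 Progressive Voicing Assimilation: [rgkpra] → [rggbra]
  result: [rggbra]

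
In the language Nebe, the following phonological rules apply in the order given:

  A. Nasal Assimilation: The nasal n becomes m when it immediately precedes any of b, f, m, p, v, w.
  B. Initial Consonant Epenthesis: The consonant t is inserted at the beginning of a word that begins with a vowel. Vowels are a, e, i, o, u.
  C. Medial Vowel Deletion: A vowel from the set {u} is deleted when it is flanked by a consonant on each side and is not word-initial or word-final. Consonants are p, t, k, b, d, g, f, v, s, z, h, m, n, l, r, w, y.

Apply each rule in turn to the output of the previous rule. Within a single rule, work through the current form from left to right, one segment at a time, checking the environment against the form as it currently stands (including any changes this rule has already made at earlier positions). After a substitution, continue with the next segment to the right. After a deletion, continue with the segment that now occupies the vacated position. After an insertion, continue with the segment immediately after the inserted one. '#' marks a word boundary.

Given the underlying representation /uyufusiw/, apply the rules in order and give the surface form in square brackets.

A Nasal Assimilation: no change — [uyufusiw]
B Initial Consonant Epenthesis: [uyufusiw] → [tuyufusiw]
C Medial Vowel Deletion: [tuyufusiw] → [tyfsiw]

[tyfsiw]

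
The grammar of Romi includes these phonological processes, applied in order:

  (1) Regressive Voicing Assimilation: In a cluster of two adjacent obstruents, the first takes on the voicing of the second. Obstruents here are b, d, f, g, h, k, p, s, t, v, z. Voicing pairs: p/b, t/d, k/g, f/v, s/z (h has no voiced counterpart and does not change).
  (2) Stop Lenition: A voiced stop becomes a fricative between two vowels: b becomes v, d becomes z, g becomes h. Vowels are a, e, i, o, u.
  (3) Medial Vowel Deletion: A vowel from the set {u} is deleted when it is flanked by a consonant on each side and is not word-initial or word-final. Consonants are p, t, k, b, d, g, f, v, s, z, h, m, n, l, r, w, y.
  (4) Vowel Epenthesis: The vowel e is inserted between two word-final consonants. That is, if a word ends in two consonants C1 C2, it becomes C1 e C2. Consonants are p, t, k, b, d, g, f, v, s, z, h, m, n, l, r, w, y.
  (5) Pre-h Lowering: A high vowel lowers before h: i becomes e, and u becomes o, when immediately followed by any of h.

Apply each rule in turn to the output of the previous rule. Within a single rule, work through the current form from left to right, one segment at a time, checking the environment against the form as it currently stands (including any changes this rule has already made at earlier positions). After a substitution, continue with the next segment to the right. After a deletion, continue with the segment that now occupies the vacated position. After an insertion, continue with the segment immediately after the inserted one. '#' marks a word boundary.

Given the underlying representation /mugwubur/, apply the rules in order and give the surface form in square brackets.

[mgwver]

(1) Regressive Voicing Assimilation: no change — [mugwubur]
(2) Stop Lenition: [mugwubur] → [mugwuvur]
(3) Medial Vowel Deletion: [mugwuvur] → [mgwvr]
(4) Vowel Epenthesis: [mgwvr] → [mgwver]
(5) Pre-h Lowering: no change — [mgwver]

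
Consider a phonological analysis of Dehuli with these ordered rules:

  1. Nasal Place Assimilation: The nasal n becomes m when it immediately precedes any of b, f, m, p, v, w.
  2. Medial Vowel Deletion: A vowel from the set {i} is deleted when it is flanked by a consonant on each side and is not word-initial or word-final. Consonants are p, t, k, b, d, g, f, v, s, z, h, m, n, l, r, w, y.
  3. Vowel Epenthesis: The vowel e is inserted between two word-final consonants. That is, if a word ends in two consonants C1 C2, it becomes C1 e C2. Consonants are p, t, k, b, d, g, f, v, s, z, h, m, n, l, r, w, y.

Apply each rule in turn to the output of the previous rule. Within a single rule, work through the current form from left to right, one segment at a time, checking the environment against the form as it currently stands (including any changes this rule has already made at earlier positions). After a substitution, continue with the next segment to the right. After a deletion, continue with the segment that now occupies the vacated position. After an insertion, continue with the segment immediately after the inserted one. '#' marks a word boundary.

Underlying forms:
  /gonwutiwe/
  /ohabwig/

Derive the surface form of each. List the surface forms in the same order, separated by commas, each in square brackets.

/gonwutiwe/:
  1 Nasal Place Assimilation: [gonwutiwe] → [gomwutiwe]
  2 Medial Vowel Deletion: [gomwutiwe] → [gomwutwe]
  3 Vowel Epenthesis: no change — [gomwutwe]
/ohabwig/:
  1 Nasal Place Assimilation: no change — [ohabwig]
  2 Medial Vowel Deletion: [ohabwig] → [ohabwg]
  3 Vowel Epenthesis: [ohabwg] → [ohabweg]

[gomwutwe], [ohabweg]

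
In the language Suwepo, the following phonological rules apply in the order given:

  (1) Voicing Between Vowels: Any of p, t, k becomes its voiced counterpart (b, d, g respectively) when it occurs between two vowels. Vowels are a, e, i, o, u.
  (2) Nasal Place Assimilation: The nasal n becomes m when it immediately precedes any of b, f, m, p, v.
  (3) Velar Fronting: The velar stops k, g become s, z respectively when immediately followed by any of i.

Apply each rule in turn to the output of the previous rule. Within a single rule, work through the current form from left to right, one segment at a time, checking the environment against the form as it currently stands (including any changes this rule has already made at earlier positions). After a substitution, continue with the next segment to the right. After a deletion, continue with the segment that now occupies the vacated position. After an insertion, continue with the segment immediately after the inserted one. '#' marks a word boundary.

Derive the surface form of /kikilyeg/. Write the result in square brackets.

(1) Voicing Between Vowels: [kikilyeg] → [kigilyeg]
(2) Nasal Place Assimilation: no change — [kigilyeg]
(3) Velar Fronting: [kigilyeg] → [sizilyeg]

[sizilyeg]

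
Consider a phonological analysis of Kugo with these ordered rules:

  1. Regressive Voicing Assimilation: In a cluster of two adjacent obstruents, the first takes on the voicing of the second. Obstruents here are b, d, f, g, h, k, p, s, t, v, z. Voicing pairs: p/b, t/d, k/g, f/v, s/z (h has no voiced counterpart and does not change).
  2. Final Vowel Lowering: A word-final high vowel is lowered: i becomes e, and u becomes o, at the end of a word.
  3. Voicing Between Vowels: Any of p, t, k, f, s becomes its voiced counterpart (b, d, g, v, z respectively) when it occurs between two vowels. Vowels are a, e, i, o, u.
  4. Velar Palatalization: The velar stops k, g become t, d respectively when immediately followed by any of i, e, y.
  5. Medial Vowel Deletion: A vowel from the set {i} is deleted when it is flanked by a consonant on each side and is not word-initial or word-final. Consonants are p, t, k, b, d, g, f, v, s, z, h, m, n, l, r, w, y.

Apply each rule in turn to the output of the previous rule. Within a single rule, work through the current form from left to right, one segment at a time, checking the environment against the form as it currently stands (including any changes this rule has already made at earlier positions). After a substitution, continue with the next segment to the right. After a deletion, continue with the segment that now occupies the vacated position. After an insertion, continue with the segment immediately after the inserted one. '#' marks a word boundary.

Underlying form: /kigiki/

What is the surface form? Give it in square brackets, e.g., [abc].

[tdde]

1 Regressive Voicing Assimilation: no change — [kigiki]
2 Final Vowel Lowering: [kigiki] → [kigike]
3 Voicing Between Vowels: [kigike] → [kigige]
4 Velar Palatalization: [kigige] → [tidide]
5 Medial Vowel Deletion: [tidide] → [tdde]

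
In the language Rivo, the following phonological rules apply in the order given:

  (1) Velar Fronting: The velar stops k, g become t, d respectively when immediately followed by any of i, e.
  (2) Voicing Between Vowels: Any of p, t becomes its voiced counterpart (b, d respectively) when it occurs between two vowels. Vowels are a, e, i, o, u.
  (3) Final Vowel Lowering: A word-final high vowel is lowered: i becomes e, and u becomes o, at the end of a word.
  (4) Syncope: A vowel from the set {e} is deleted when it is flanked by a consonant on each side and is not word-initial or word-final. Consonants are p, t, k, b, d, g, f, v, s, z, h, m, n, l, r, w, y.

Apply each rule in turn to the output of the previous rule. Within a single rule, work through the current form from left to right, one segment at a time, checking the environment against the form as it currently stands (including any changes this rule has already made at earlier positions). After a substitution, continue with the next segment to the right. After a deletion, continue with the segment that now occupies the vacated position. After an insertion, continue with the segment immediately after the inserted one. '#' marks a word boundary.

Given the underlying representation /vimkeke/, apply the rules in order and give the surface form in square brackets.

(1) Velar Fronting: [vimkeke] → [vimtete]
(2) Voicing Between Vowels: [vimtete] → [vimtede]
(3) Final Vowel Lowering: no change — [vimtede]
(4) Syncope: [vimtede] → [vimtde]

[vimtde]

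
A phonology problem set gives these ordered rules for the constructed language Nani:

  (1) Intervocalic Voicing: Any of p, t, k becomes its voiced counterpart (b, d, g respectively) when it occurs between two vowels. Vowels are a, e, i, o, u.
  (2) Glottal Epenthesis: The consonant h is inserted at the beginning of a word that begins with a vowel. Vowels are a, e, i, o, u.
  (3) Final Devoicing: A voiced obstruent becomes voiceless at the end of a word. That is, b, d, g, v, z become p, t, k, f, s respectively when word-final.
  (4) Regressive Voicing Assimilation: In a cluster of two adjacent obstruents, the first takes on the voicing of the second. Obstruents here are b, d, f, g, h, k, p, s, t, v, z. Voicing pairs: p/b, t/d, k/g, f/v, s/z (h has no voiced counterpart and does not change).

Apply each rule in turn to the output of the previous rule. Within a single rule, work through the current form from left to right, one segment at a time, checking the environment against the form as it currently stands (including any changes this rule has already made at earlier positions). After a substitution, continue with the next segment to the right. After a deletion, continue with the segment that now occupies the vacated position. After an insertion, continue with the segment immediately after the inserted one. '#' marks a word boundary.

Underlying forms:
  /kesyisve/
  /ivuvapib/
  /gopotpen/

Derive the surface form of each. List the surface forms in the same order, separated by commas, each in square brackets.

[kesyizve], [hivuvabip], [gobotpen]

/kesyisve/:
  (1) Intervocalic Voicing: no change — [kesyisve]
  (2) Glottal Epenthesis: no change — [kesyisve]
  (3) Final Devoicing: no change — [kesyisve]
  (4) Regressive Voicing Assimilation: [kesyisve] → [kesyizve]
/ivuvapib/:
  (1) Intervocalic Voicing: [ivuvapib] → [ivuvabib]
  (2) Glottal Epenthesis: [ivuvabib] → [hivuvabib]
  (3) Final Devoicing: [hivuvabib] → [hivuvabip]
  (4) Regressive Voicing Assimilation: no change — [hivuvabip]
/gopotpen/:
  (1) Intervocalic Voicing: [gopotpen] → [gobotpen]
  (2) Glottal Epenthesis: no change — [gobotpen]
  (3) Final Devoicing: no change — [gobotpen]
  (4) Regressive Voicing Assimilation: no change — [gobotpen]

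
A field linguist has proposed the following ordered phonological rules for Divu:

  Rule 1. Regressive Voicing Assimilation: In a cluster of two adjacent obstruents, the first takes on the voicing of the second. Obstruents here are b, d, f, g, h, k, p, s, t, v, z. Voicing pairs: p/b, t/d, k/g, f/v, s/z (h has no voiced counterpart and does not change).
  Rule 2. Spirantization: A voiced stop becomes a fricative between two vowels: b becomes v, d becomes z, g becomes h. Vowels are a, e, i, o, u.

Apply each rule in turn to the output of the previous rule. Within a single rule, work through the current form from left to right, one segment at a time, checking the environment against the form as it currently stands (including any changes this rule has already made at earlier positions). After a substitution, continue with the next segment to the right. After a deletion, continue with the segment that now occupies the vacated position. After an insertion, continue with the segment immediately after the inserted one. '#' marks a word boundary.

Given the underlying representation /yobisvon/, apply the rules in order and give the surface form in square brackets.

[yovizvon]

Rule 1 Regressive Voicing Assimilation: [yobisvon] → [yobizvon]
Rule 2 Spirantization: [yobizvon] → [yovizvon]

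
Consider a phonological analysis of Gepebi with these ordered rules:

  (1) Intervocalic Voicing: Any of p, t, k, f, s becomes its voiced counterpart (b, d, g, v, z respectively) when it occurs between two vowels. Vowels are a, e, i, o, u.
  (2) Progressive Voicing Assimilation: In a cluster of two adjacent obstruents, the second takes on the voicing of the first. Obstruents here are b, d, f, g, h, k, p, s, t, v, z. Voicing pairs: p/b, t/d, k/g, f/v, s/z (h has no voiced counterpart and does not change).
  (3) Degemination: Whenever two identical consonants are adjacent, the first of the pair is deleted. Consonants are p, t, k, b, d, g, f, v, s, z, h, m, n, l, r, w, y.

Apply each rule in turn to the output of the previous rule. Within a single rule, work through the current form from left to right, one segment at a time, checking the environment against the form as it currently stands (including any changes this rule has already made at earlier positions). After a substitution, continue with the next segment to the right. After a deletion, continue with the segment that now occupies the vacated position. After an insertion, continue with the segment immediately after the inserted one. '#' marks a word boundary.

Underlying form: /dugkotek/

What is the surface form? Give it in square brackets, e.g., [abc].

(1) Intervocalic Voicing: [dugkotek] → [dugkodek]
(2) Progressive Voicing Assimilation: [dugkodek] → [duggodek]
(3) Degemination: [duggodek] → [dugodek]

[dugodek]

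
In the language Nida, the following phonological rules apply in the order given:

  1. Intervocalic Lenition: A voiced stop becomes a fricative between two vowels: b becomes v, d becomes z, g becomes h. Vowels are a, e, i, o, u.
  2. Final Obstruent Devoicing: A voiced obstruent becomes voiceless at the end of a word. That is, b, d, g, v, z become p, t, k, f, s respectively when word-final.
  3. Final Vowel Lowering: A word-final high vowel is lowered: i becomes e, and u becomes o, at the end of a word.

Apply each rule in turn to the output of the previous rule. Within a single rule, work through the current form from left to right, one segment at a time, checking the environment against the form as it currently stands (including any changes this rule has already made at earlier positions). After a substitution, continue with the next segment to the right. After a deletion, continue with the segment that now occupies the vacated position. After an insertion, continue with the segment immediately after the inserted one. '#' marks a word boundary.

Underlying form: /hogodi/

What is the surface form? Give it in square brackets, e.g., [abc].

[hohoze]

1 Intervocalic Lenition: [hogodi] → [hohozi]
2 Final Obstruent Devoicing: no change — [hohozi]
3 Final Vowel Lowering: [hohozi] → [hohoze]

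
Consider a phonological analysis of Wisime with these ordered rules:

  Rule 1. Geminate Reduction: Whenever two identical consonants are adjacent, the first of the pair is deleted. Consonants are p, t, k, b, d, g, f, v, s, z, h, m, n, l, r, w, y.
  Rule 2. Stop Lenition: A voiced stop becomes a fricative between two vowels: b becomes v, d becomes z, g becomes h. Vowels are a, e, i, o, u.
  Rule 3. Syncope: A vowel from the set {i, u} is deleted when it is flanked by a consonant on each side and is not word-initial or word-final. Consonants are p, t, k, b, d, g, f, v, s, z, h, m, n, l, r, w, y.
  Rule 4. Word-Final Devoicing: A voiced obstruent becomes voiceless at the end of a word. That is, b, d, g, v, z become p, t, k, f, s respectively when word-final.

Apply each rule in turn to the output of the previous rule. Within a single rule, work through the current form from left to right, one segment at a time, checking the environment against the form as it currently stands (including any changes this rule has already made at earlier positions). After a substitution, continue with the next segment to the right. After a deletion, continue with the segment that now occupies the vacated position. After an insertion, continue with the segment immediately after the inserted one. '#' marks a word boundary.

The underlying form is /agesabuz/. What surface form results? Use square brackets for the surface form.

Rule 1 Geminate Reduction: no change — [agesabuz]
Rule 2 Stop Lenition: [agesabuz] → [ahesavuz]
Rule 3 Syncope: [ahesavuz] → [ahesavz]
Rule 4 Word-Final Devoicing: [ahesavz] → [ahesavs]

[ahesavs]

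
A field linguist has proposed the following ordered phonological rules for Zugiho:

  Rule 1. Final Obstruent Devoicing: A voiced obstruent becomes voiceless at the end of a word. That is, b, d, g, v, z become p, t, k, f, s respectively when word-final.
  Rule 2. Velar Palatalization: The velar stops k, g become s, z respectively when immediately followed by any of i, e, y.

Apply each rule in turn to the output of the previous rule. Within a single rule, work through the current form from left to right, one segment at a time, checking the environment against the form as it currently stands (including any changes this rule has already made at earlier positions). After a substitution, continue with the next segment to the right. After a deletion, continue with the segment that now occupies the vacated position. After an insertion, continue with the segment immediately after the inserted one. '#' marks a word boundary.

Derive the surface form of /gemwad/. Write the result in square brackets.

Rule 1 Final Obstruent Devoicing: [gemwad] → [gemwat]
Rule 2 Velar Palatalization: [gemwat] → [zemwat]

[zemwat]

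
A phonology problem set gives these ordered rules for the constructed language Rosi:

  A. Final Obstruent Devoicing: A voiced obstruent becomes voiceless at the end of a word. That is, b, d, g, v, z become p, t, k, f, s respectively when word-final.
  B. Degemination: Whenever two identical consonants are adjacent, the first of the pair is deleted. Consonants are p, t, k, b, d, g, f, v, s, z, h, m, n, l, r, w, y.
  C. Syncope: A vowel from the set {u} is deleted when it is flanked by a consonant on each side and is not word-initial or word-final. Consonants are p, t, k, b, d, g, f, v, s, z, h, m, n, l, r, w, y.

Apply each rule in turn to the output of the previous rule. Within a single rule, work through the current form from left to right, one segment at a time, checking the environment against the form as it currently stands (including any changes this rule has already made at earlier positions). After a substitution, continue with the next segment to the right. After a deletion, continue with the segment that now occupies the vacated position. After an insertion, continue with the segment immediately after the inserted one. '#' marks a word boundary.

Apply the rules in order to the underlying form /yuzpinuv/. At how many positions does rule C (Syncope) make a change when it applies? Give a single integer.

A Final Obstruent Devoicing: [yuzpinuv] → [yuzpinuf]
B Degemination: no change — [yuzpinuf]
C Syncope: [yuzpinuf] → [yzpinf]
Rule C changed 2 position(s).

2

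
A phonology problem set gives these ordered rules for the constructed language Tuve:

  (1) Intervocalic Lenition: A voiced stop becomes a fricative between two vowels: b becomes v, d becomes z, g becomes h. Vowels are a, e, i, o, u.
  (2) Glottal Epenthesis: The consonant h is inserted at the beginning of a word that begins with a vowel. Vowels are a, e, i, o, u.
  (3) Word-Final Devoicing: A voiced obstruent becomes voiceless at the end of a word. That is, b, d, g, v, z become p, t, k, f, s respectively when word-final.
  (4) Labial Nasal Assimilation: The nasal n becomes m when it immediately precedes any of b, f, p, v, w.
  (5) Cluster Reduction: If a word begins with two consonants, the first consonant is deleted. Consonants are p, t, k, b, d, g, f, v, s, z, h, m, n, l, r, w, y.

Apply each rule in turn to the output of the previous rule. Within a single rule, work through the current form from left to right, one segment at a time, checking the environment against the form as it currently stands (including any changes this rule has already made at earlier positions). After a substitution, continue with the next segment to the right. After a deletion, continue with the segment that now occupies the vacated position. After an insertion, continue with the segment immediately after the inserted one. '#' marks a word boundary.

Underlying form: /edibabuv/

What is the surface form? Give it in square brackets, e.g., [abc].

(1) Intervocalic Lenition: [edibabuv] → [ezivavuv]
(2) Glottal Epenthesis: [ezivavuv] → [hezivavuv]
(3) Word-Final Devoicing: [hezivavuv] → [hezivavuf]
(4) Labial Nasal Assimilation: no change — [hezivavuf]
(5) Cluster Reduction: no change — [hezivavuf]

[hezivavuf]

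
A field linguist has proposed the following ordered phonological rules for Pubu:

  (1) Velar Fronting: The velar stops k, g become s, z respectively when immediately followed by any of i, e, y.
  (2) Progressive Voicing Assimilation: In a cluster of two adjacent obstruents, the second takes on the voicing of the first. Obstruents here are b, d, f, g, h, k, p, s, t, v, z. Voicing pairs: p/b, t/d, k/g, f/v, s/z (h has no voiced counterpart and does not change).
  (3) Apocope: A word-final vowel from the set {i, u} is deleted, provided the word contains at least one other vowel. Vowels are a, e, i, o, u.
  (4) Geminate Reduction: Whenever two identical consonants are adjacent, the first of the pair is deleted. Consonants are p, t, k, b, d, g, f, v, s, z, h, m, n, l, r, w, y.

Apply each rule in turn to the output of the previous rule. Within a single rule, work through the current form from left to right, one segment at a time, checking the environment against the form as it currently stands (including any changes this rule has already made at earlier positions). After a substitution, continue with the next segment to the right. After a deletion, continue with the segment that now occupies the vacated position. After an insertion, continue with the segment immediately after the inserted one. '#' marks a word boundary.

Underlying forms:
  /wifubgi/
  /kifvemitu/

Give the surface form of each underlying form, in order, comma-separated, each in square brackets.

[wifubz], [sifemit]

/wifubgi/:
  (1) Velar Fronting: [wifubgi] → [wifubzi]
  (2) Progressive Voicing Assimilation: no change — [wifubzi]
  (3) Apocope: [wifubzi] → [wifubz]
  (4) Geminate Reduction: no change — [wifubz]
/kifvemitu/:
  (1) Velar Fronting: [kifvemitu] → [sifvemitu]
  (2) Progressive Voicing Assimilation: [sifvemitu] → [siffemitu]
  (3) Apocope: [siffemitu] → [siffemit]
  (4) Geminate Reduction: [siffemit] → [sifemit]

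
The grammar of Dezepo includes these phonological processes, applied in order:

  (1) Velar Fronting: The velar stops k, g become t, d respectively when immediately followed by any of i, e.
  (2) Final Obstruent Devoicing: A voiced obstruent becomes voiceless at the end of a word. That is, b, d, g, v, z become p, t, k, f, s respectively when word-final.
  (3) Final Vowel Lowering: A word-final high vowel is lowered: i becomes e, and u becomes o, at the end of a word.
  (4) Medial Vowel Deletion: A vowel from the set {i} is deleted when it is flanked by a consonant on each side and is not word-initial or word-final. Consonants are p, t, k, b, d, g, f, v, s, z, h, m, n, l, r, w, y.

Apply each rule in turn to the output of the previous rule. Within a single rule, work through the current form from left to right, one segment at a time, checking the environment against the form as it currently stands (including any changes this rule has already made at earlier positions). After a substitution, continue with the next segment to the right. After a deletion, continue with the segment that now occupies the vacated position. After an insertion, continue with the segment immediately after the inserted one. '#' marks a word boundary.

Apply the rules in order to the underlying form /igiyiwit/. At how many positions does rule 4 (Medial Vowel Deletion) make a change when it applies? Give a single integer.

3

(1) Velar Fronting: [igiyiwit] → [idiyiwit]
(2) Final Obstruent Devoicing: no change — [idiyiwit]
(3) Final Vowel Lowering: no change — [idiyiwit]
(4) Medial Vowel Deletion: [idiyiwit] → [idywt]
Rule 4 changed 3 position(s).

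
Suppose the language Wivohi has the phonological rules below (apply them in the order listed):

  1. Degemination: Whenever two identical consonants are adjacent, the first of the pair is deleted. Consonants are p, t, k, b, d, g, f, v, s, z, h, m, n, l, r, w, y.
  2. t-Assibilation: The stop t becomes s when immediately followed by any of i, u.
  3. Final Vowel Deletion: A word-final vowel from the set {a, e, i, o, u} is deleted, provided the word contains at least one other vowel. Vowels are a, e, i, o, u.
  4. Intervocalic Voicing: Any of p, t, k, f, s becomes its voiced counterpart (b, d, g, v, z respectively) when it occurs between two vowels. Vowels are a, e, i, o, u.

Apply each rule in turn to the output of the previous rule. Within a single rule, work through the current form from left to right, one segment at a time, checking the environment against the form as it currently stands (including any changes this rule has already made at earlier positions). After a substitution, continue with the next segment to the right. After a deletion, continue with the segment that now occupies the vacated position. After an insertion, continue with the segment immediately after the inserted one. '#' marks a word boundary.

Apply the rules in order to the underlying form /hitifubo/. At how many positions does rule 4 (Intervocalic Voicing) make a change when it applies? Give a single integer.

2

1 Degemination: no change — [hitifubo]
2 t-Assibilation: [hitifubo] → [hisifubo]
3 Final Vowel Deletion: [hisifubo] → [hisifub]
4 Intervocalic Voicing: [hisifub] → [hizivub]
Rule 4 changed 2 position(s).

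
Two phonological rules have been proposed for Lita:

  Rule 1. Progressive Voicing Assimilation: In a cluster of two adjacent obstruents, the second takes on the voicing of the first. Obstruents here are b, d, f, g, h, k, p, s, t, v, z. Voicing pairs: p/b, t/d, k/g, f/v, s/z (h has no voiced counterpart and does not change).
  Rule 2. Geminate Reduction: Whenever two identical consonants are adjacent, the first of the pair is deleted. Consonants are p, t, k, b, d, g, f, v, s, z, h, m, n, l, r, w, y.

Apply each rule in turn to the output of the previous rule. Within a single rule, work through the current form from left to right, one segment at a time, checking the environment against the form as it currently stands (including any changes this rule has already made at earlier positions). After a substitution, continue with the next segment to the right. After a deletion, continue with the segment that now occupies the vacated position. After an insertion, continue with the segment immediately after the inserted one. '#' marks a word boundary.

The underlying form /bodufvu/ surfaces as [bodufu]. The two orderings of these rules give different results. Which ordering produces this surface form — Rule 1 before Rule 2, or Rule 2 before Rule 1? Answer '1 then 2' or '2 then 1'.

1 then 2

Order 1 then 2:
  1 Progressive Voicing Assimilation: [bodufvu] → [boduffu]
  2 Geminate Reduction: [boduffu] → [bodufu]
  result: [bodufu]
Order 2 then 1:
  2 Geminate Reduction: no change — [bodufvu]
  1 Progressive Voicing Assimilation: [bodufvu] → [boduffu]
  result: [boduffu]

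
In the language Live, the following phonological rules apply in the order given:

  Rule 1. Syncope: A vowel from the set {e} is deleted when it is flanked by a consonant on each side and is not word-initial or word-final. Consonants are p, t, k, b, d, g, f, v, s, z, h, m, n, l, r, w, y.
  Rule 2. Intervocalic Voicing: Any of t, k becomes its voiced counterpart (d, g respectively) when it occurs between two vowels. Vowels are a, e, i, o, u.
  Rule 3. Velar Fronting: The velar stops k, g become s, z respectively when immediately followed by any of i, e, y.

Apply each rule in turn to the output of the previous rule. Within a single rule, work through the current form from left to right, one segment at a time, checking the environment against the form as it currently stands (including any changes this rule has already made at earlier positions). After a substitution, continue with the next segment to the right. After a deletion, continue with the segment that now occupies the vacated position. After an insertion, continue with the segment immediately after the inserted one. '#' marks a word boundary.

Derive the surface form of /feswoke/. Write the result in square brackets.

Rule 1 Syncope: [feswoke] → [fswoke]
Rule 2 Intervocalic Voicing: [fswoke] → [fswoge]
Rule 3 Velar Fronting: [fswoge] → [fswoze]

[fswoze]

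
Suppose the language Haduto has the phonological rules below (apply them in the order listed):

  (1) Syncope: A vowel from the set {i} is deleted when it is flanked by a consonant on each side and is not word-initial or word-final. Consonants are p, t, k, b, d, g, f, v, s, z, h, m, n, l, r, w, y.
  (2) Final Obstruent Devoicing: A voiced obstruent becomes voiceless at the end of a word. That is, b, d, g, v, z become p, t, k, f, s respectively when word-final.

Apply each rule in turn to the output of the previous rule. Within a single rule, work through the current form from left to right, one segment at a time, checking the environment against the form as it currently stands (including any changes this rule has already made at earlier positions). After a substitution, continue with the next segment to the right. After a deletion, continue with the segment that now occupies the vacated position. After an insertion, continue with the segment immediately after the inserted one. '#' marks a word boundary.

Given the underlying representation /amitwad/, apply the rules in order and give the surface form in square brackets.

(1) Syncope: [amitwad] → [amtwad]
(2) Final Obstruent Devoicing: [amtwad] → [amtwat]

[amtwat]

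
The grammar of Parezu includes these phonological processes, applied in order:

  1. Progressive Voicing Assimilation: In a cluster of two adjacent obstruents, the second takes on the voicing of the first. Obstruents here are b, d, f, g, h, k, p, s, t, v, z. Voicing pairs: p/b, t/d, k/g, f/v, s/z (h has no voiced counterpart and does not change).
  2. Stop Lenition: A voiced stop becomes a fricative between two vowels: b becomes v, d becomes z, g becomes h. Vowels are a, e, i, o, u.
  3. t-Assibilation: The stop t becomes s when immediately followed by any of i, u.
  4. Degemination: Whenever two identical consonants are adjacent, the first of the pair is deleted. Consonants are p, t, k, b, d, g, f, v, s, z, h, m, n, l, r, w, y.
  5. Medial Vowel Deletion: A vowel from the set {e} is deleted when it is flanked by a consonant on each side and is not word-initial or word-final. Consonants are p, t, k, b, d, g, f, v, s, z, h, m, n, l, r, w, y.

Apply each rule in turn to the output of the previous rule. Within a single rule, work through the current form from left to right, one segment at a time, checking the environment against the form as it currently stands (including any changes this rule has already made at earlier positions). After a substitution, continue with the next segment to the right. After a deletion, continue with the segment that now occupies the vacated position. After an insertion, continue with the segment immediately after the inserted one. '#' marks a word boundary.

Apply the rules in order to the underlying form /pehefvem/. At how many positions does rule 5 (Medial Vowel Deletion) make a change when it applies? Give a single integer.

1 Progressive Voicing Assimilation: [pehefvem] → [peheffem]
2 Stop Lenition: no change — [peheffem]
3 t-Assibilation: no change — [peheffem]
4 Degemination: [peheffem] → [pehefem]
5 Medial Vowel Deletion: [pehefem] → [phfm]
Rule 5 changed 3 position(s).

3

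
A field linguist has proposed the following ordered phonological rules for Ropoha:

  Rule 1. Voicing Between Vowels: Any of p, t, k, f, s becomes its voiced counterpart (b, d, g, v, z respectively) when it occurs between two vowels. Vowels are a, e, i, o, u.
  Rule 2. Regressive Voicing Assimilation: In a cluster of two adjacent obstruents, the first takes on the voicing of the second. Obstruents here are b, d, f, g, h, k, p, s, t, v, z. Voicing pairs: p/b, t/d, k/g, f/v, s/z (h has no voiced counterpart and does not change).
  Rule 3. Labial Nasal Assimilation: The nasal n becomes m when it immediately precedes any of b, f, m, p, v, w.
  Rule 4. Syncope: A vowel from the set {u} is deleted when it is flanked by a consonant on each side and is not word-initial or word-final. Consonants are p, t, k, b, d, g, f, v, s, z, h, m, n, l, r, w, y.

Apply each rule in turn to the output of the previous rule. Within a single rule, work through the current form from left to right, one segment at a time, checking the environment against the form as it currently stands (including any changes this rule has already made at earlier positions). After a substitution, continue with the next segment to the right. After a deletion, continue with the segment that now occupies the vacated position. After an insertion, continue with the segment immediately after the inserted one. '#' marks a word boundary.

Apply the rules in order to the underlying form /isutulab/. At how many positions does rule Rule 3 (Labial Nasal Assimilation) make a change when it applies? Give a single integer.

Rule 1 Voicing Between Vowels: [isutulab] → [izudulab]
Rule 2 Regressive Voicing Assimilation: no change — [izudulab]
Rule 3 Labial Nasal Assimilation: no change — [izudulab]
Rule 4 Syncope: [izudulab] → [izdlab]
Rule Rule 3 changed 0 position(s).

0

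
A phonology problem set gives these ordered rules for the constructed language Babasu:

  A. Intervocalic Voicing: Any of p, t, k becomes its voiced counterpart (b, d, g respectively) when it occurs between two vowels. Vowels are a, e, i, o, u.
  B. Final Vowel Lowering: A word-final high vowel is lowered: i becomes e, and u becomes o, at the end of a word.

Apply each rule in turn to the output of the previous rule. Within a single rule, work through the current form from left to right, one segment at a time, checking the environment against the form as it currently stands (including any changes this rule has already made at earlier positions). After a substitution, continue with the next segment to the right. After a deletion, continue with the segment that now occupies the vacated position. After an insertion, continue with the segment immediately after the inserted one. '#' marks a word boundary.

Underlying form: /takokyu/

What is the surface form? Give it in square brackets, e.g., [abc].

A Intervocalic Voicing: [takokyu] → [tagokyu]
B Final Vowel Lowering: [tagokyu] → [tagokyo]

[tagokyo]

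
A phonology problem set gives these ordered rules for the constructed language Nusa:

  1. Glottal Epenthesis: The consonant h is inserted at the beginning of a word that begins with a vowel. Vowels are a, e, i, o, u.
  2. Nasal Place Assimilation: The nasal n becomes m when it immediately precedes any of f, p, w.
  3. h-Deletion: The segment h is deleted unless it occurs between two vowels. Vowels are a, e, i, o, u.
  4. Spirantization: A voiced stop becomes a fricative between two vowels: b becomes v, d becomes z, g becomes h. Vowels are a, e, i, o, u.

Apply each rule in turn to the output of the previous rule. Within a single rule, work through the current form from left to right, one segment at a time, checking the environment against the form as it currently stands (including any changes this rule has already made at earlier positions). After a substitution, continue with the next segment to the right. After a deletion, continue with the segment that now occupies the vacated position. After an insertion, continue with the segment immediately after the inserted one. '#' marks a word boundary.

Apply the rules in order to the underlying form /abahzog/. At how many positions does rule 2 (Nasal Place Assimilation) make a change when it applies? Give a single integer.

0

1 Glottal Epenthesis: [abahzog] → [habahzog]
2 Nasal Place Assimilation: no change — [habahzog]
3 h-Deletion: [habahzog] → [abazog]
4 Spirantization: [abazog] → [avazog]
Rule 2 changed 0 position(s).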